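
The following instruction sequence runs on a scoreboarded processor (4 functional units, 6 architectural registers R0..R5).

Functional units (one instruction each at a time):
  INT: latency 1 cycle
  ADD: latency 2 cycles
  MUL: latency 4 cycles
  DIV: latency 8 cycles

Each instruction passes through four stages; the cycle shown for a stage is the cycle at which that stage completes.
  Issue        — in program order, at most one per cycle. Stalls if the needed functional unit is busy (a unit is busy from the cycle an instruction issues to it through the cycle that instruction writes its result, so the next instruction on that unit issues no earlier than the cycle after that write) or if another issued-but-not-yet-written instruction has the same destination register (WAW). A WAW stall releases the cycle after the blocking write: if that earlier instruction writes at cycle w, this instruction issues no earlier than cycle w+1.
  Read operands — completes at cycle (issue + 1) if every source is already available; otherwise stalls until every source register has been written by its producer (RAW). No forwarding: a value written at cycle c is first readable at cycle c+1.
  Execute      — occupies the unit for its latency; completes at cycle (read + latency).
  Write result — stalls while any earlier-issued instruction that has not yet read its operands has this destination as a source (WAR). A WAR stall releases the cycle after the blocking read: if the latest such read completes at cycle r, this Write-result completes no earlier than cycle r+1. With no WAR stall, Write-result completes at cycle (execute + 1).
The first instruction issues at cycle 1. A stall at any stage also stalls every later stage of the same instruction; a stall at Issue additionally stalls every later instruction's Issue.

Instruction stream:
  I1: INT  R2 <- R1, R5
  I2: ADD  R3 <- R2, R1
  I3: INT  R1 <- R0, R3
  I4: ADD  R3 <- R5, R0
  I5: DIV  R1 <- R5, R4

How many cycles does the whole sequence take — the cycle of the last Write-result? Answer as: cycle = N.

cycle = 22

t=1  issue I1 (INT)
t=2  I1 read-ops; issue I2 (ADD)
t=3  I1 finished on INT
t=4  I1→R2
t=5  I2 read-ops; issue I3 (INT)
t=7  I2 finished on ADD
t=8  I2→R3
t=9  I3 read-ops; issue I4 (ADD)
t=10  I3 finished on INT; I4 read-ops
t=11  I3→R1
t=12  I4 finished on ADD; issue I5 (DIV)
t=13  I4→R3; I5 read-ops
t=21  I5 finished on DIV
t=22  I5→R1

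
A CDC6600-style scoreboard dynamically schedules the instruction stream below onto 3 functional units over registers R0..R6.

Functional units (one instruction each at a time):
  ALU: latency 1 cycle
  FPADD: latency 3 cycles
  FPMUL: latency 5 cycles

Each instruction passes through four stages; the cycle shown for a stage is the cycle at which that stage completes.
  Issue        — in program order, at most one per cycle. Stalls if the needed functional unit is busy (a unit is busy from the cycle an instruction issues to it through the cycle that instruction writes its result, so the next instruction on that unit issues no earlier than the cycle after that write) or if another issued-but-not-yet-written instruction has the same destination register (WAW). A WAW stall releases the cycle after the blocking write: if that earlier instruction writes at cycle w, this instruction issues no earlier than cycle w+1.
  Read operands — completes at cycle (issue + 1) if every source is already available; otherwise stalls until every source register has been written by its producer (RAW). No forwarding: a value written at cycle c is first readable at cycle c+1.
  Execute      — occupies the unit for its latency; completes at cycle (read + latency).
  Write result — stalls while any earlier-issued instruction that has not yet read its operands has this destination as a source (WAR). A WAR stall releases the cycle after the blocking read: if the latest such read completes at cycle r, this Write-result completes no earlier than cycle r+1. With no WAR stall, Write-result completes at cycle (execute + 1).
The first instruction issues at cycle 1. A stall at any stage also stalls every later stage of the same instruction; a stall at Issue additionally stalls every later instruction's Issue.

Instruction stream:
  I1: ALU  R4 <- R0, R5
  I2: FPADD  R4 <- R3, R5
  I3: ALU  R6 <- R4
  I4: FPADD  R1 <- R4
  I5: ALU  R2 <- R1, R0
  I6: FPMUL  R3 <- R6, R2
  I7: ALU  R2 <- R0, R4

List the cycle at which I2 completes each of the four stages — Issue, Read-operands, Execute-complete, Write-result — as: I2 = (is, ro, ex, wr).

I2 = (5, 6, 9, 10)

I1 -> (1, 2, 3, 4)
I2 -> (5, 6, 9, 10)  // WAW R4: wait I1 write@4
I3 -> (6, 11, 12, 13)  // RAW R4: wait I2 write@10
I4 -> (11, 12, 15, 16)  // struct: FPADD busy until I2 writes@10
I5 -> (14, 17, 18, 19)  // struct: ALU busy until I3 writes@13, RAW R1: wait I4 write@16
I6 -> (15, 20, 25, 26)  // RAW R2: wait I5 write@19
I7 -> (20, 21, 22, 23)  // struct: ALU busy until I5 writes@19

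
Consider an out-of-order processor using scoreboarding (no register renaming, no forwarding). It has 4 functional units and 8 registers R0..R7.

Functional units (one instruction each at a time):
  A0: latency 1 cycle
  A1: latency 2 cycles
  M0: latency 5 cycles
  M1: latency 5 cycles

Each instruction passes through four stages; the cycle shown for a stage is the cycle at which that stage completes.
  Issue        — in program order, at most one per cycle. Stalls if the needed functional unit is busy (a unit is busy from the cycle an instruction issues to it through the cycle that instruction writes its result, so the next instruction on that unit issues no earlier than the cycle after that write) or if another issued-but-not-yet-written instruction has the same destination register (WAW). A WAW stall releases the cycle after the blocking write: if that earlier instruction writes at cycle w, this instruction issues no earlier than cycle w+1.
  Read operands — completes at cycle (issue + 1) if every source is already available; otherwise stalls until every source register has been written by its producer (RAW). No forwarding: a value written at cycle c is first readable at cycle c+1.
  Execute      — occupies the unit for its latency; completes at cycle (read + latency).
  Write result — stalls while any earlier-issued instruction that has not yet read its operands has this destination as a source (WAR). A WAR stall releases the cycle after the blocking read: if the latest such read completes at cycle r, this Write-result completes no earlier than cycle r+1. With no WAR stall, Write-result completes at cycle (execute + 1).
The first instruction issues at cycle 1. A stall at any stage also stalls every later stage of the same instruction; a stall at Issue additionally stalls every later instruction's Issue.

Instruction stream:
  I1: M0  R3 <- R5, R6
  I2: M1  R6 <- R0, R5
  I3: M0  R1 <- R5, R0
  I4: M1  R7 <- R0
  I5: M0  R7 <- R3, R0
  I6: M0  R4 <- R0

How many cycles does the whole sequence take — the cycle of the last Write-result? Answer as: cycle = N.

t=1  I1 dispatched to M0
t=2  I1 operands ready | I2 dispatched to M1
t=3  I2 operands ready
t=7  I1 complete
t=8  R3←I1 | I2 complete
t=9  R6←I2 | I3 dispatched to M0
t=10  I3 operands ready | I4 dispatched to M1
t=11  I4 operands ready
t=15  I3 complete
t=16  R1←I3 | I4 complete
t=17  R7←I4
t=18  I5 dispatched to M0
t=19  I5 operands ready
t=24  I5 complete
t=25  R7←I5
t=26  I6 dispatched to M0
t=27  I6 operands ready
t=32  I6 complete
t=33  R4←I6

cycle = 33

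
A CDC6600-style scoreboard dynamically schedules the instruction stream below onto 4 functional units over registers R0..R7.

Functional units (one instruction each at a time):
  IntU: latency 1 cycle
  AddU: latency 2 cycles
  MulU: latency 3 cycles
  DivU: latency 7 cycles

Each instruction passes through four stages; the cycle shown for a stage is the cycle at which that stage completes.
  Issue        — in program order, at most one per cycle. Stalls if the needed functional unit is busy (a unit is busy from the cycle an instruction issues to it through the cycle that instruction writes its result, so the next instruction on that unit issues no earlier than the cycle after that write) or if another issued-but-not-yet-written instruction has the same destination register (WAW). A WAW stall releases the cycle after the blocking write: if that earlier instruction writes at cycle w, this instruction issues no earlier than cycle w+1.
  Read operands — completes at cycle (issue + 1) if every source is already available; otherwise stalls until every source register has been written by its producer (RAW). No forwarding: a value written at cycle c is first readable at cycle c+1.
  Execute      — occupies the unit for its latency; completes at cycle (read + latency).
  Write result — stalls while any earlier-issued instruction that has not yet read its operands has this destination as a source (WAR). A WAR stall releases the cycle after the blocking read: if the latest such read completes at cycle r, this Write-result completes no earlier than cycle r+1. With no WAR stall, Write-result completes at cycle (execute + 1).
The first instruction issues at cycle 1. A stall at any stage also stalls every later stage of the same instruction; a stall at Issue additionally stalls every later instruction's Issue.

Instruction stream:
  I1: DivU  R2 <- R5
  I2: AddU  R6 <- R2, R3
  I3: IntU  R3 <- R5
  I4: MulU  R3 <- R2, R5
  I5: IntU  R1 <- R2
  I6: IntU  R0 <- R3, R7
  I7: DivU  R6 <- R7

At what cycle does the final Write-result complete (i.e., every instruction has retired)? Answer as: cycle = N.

I1 -> (1, 2, 9, 10)
I2 -> (2, 11, 13, 14)  // RAW R2: wait I1 write@10
I3 -> (3, 4, 5, 12)  // WAR R3: wait I2 read@11
I4 -> (13, 14, 17, 18)  // WAW R3: wait I3 write@12
I5 -> (14, 15, 16, 17)
I6 -> (18, 19, 20, 21)  // struct: IntU busy until I5 writes@17
I7 -> (19, 20, 27, 28)

cycle = 28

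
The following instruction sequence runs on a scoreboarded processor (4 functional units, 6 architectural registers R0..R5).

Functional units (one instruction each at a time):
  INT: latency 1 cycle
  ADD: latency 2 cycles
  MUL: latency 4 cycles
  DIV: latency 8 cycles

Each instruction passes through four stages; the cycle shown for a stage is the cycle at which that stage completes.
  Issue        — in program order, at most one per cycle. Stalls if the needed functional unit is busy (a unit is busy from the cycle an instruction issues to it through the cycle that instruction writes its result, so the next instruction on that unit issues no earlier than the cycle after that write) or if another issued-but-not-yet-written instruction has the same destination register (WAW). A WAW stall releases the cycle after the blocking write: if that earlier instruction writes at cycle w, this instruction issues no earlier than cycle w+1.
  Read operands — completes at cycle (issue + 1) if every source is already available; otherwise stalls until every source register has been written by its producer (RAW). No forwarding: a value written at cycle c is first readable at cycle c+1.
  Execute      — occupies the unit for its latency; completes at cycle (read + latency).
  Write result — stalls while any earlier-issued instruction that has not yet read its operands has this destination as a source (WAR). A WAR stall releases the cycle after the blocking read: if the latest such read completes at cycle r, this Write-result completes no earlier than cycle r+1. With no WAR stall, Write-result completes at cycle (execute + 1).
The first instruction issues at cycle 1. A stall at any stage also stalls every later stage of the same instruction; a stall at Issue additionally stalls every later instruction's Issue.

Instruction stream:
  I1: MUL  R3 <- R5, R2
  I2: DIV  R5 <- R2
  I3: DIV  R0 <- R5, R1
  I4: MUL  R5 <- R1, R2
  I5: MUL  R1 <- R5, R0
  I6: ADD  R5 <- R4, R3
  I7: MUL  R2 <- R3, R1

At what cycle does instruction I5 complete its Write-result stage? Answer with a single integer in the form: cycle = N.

c1: I1 dispatched to MUL
c2: I1 operands ready, I2 dispatched to DIV
c3: I2 operands ready
c6: I1 complete
c7: R3←I1
c11: I2 complete
c12: R5←I2
c13: I3 dispatched to DIV
c14: I3 operands ready, I4 dispatched to MUL
c15: I4 operands ready
c19: I4 complete
c20: R5←I4
c21: I5 dispatched to MUL
c22: I3 complete, I6 dispatched to ADD
c23: R0←I3, I6 operands ready
c24: I5 operands ready
c25: I6 complete
c26: R5←I6
c28: I5 complete
c29: R1←I5
c30: I7 dispatched to MUL
c31: I7 operands ready
c35: I7 complete
c36: R2←I7

cycle = 29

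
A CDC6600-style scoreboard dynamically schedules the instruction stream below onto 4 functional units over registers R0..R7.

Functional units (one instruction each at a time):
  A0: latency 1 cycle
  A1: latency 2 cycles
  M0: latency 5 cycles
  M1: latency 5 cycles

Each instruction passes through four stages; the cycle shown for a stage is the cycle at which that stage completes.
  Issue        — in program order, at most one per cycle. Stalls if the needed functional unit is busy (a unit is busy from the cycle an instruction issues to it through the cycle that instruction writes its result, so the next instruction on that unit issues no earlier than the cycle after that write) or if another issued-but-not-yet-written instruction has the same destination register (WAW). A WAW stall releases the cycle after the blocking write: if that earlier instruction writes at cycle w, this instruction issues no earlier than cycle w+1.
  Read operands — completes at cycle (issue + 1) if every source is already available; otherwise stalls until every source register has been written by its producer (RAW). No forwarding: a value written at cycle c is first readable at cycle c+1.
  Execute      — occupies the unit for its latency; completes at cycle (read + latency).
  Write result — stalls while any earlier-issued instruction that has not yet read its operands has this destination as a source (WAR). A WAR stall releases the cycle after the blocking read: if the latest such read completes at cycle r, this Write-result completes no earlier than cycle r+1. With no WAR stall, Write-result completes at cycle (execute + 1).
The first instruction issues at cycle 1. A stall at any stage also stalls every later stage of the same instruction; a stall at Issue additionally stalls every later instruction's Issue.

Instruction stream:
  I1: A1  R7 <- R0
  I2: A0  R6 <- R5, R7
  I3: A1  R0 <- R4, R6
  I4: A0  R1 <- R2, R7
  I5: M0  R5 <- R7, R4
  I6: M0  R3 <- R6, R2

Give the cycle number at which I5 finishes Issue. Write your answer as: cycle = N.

1) issue 1, read 2, done 4, write 5
2) issue 2, read 6, done 7, write 8  <RAW R7: wait I1 write@5>
3) issue 6, read 9, done 11, write 12  <struct: A1 busy until I1 writes@5 / RAW R6: wait I2 write@8>
4) issue 9, read 10, done 11, write 12  <struct: A0 busy until I2 writes@8>
5) issue 10, read 11, done 16, write 17
6) issue 18, read 19, done 24, write 25  <struct: M0 busy until I5 writes@17>

cycle = 10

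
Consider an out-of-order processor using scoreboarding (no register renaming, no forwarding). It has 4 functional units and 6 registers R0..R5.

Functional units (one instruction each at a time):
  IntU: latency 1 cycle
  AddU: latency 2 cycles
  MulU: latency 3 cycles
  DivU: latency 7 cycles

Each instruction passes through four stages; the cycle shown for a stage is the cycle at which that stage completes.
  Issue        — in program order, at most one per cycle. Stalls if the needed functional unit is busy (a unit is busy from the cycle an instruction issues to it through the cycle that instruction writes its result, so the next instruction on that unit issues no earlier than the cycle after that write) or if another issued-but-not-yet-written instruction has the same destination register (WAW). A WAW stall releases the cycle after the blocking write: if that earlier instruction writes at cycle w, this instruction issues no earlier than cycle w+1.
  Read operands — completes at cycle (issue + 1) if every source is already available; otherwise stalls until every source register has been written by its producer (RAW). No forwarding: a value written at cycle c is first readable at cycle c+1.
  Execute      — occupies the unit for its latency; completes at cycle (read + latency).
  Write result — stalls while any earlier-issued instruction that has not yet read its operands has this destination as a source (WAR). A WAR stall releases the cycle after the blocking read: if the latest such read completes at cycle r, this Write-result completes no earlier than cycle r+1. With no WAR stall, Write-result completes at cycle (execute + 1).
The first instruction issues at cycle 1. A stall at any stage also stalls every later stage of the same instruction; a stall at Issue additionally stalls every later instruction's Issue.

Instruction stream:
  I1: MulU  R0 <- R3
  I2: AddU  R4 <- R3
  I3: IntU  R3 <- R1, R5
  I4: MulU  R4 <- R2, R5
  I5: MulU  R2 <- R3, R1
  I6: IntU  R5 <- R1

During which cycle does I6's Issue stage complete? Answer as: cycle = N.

I1: IS=1 RO=2 EX=5 WR=6
I2: IS=2 RO=3 EX=5 WR=6
I3: IS=3 RO=4 EX=5 WR=6
I4: IS=7 RO=8 EX=11 WR=12  [WAW R4: wait I2 write@6]
I5: IS=13 RO=14 EX=17 WR=18  [struct: MulU busy until I4 writes@12]
I6: IS=14 RO=15 EX=16 WR=17

cycle = 14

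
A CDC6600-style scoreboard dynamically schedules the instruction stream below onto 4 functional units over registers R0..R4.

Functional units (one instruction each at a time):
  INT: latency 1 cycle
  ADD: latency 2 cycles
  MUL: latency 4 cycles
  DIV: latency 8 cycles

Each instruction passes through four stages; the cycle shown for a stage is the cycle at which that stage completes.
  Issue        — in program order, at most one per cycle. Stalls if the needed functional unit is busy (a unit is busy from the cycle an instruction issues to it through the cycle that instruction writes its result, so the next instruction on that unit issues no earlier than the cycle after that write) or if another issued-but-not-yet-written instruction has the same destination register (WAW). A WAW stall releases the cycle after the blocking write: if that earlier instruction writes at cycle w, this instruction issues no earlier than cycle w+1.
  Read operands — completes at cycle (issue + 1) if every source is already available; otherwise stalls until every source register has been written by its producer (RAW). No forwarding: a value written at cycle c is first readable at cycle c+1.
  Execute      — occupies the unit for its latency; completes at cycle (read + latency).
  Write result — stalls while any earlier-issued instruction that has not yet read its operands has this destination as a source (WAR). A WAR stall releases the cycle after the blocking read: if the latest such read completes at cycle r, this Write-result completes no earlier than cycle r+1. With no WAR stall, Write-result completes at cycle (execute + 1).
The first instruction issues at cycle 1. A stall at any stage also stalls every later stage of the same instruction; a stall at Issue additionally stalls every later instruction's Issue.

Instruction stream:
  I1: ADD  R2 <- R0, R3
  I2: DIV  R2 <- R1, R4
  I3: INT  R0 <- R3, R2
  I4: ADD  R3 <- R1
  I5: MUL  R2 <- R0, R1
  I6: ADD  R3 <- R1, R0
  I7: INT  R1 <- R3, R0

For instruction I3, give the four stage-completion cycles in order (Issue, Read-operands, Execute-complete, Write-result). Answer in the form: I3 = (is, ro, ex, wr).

I3 = (7, 17, 18, 19)

c1: I1→ADD
c2: I1 RO
c4: I1 EX
c5: I1 WR R2
c6: I2→DIV
c7: I2 RO | I3→INT
c8: I4→ADD
c9: I4 RO
c11: I4 EX
c15: I2 EX
c16: I2 WR R2
c17: I3 RO | I5→MUL
c18: I3 EX | I4 WR R3
c19: I3 WR R0 | I6→ADD
c20: I5 RO | I6 RO | I7→INT
c22: I6 EX
c23: I6 WR R3
c24: I5 EX | I7 RO
c25: I5 WR R2 | I7 EX
c26: I7 WR R1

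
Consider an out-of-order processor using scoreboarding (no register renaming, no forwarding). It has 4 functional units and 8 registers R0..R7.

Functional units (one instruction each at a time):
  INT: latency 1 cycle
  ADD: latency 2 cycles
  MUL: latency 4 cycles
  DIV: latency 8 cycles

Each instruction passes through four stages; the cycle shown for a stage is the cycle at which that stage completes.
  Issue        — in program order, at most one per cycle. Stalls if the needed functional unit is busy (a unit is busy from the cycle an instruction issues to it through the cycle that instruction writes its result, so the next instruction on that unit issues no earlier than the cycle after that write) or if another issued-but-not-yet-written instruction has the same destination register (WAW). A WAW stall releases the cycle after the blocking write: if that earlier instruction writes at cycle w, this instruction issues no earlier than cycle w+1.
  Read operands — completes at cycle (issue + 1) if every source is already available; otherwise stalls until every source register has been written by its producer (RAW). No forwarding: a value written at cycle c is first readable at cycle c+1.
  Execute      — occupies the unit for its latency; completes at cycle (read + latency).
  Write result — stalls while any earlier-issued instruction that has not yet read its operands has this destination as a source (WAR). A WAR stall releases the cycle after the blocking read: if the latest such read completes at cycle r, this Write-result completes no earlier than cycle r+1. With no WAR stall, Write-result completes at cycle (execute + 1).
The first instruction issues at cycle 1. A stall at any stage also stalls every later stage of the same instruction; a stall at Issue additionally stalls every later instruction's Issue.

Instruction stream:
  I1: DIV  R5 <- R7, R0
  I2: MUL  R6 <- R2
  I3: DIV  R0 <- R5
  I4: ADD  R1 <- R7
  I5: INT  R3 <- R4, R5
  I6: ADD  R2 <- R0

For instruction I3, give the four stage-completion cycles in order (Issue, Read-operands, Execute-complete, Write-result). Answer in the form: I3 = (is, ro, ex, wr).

cycle 1: issue I1 (DIV)
cycle 2: I1 read-ops | issue I2 (MUL)
cycle 3: I2 read-ops
cycle 7: I2 finished on MUL
cycle 8: I2→R6
cycle 10: I1 finished on DIV
cycle 11: I1→R5
cycle 12: issue I3 (DIV)
cycle 13: I3 read-ops | issue I4 (ADD)
cycle 14: I4 read-ops | issue I5 (INT)
cycle 15: I5 read-ops
cycle 16: I4 finished on ADD | I5 finished on INT
cycle 17: I4→R1 | I5→R3
cycle 18: issue I6 (ADD)
cycle 21: I3 finished on DIV
cycle 22: I3→R0
cycle 23: I6 read-ops
cycle 25: I6 finished on ADD
cycle 26: I6→R2

I3 = (12, 13, 21, 22)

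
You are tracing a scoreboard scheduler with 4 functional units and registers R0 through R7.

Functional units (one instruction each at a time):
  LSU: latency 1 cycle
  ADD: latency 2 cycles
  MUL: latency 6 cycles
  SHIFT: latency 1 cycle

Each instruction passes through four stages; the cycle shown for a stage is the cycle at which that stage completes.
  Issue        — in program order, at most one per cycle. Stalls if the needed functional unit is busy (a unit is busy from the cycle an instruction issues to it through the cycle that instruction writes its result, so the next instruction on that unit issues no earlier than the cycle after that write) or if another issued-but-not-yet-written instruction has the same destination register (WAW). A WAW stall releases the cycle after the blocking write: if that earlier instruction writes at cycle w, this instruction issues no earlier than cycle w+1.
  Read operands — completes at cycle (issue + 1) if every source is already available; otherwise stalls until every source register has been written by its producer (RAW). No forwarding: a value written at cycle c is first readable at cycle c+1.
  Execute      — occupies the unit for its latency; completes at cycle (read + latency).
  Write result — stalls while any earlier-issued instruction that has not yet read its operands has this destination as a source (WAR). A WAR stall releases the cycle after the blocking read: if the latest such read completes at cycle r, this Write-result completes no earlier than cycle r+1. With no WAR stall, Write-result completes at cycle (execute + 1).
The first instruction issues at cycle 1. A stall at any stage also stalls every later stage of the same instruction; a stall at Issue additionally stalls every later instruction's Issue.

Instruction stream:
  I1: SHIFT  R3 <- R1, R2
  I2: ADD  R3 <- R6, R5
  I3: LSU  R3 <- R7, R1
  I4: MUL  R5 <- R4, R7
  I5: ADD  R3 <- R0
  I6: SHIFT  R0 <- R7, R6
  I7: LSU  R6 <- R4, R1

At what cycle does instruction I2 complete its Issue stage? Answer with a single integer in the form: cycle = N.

c1: I1→SHIFT
c2: I1 RO
c3: I1 EX
c4: I1 WR R3
c5: I2→ADD
c6: I2 RO
c8: I2 EX
c9: I2 WR R3
c10: I3→LSU
c11: I3 RO | I4→MUL
c12: I3 EX | I4 RO
c13: I3 WR R3
c14: I5→ADD
c15: I5 RO | I6→SHIFT
c16: I6 RO | I7→LSU
c17: I5 EX | I6 EX | I7 RO
c18: I4 EX | I5 WR R3 | I6 WR R0 | I7 EX
c19: I4 WR R5 | I7 WR R6

cycle = 5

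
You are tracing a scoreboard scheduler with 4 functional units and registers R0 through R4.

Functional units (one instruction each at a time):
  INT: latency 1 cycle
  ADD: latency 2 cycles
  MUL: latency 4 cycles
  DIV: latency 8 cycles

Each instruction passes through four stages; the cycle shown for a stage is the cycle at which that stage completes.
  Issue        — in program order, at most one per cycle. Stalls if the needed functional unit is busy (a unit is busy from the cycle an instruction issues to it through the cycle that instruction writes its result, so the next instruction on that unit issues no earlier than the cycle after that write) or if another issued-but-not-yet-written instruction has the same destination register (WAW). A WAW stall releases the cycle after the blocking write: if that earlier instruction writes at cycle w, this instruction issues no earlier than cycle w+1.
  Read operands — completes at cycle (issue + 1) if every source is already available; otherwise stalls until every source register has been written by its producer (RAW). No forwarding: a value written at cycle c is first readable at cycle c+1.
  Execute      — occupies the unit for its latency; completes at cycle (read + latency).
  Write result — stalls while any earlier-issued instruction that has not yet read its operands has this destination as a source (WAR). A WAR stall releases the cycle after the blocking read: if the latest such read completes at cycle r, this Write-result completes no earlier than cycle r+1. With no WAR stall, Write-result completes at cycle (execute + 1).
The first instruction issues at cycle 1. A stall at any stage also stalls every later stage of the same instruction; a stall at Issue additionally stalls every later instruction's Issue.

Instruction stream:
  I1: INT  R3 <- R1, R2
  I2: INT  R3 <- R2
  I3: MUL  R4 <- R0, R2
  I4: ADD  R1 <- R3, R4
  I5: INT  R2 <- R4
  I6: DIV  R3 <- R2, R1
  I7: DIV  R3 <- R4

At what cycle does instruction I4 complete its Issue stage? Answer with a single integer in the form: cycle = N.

cycle = 7

I1  is:1  ro:2  ex:3  wr:4
I2  is:5  ro:6  ex:7  wr:8  — struct: INT busy until I1 writes@4
I3  is:6  ro:7  ex:11  wr:12
I4  is:7  ro:13  ex:15  wr:16  — RAW R4: wait I3 write@12
I5  is:9  ro:13  ex:14  wr:15  — struct: INT busy until I2 writes@8, RAW R4: wait I3 write@12
I6  is:10  ro:17  ex:25  wr:26  — RAW R1: wait I4 write@16
I7  is:27  ro:28  ex:36  wr:37  — struct: DIV busy until I6 writes@26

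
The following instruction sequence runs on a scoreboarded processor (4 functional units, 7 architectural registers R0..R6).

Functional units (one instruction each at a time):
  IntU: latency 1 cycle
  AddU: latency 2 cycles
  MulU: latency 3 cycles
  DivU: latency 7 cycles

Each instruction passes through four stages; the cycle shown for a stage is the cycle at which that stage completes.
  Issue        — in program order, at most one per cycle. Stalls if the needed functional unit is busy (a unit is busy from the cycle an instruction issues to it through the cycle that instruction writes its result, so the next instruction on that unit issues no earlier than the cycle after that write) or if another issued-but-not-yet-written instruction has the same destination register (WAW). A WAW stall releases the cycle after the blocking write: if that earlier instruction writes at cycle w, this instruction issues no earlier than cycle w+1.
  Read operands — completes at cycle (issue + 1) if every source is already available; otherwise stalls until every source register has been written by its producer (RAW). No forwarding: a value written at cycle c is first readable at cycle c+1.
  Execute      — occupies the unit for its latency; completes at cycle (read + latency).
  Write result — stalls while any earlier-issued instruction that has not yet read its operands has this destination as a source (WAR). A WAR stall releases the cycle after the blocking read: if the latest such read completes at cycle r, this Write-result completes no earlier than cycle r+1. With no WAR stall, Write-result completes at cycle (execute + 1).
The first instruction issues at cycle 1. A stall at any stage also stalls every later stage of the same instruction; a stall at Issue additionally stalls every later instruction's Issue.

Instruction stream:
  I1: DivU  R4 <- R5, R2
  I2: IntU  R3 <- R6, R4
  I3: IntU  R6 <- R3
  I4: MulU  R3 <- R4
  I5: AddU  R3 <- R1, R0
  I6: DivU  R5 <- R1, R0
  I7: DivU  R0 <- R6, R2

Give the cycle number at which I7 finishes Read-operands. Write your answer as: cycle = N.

cycle 1: I1→DivU
cycle 2: I1 RO, I2→IntU
cycle 9: I1 EX
cycle 10: I1 WR R4
cycle 11: I2 RO
cycle 12: I2 EX
cycle 13: I2 WR R3
cycle 14: I3→IntU
cycle 15: I3 RO, I4→MulU
cycle 16: I3 EX, I4 RO
cycle 17: I3 WR R6
cycle 19: I4 EX
cycle 20: I4 WR R3
cycle 21: I5→AddU
cycle 22: I5 RO, I6→DivU
cycle 23: I6 RO
cycle 24: I5 EX
cycle 25: I5 WR R3
cycle 30: I6 EX
cycle 31: I6 WR R5
cycle 32: I7→DivU
cycle 33: I7 RO
cycle 40: I7 EX
cycle 41: I7 WR R0

cycle = 33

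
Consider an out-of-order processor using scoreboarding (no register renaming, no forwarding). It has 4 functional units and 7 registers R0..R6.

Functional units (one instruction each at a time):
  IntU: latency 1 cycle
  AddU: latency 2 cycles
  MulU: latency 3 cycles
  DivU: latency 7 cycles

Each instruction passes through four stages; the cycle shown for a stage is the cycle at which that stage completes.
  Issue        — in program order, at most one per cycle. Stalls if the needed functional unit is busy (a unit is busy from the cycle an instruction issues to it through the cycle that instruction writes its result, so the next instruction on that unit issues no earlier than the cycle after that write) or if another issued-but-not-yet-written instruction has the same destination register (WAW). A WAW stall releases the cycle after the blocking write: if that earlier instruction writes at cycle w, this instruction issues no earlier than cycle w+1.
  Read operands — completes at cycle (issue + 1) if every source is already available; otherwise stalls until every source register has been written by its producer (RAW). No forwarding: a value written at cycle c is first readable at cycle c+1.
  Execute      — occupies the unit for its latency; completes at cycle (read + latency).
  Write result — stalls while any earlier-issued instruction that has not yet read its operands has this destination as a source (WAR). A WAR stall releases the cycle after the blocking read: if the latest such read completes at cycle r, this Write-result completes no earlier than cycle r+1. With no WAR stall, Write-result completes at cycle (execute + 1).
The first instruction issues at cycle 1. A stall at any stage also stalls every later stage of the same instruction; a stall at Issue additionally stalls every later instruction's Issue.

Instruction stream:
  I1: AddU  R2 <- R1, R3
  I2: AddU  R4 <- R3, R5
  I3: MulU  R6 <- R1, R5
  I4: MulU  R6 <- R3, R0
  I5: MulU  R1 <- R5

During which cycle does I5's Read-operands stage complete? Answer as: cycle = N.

cycle = 20

cycle 1: I1 issues→AddU
cycle 2: I1 reads
cycle 4: I1 exec-done
cycle 5: I1 writes R2
cycle 6: I2 issues→AddU
cycle 7: I2 reads | I3 issues→MulU
cycle 8: I3 reads
cycle 9: I2 exec-done
cycle 10: I2 writes R4
cycle 11: I3 exec-done
cycle 12: I3 writes R6
cycle 13: I4 issues→MulU
cycle 14: I4 reads
cycle 17: I4 exec-done
cycle 18: I4 writes R6
cycle 19: I5 issues→MulU
cycle 20: I5 reads
cycle 23: I5 exec-done
cycle 24: I5 writes R1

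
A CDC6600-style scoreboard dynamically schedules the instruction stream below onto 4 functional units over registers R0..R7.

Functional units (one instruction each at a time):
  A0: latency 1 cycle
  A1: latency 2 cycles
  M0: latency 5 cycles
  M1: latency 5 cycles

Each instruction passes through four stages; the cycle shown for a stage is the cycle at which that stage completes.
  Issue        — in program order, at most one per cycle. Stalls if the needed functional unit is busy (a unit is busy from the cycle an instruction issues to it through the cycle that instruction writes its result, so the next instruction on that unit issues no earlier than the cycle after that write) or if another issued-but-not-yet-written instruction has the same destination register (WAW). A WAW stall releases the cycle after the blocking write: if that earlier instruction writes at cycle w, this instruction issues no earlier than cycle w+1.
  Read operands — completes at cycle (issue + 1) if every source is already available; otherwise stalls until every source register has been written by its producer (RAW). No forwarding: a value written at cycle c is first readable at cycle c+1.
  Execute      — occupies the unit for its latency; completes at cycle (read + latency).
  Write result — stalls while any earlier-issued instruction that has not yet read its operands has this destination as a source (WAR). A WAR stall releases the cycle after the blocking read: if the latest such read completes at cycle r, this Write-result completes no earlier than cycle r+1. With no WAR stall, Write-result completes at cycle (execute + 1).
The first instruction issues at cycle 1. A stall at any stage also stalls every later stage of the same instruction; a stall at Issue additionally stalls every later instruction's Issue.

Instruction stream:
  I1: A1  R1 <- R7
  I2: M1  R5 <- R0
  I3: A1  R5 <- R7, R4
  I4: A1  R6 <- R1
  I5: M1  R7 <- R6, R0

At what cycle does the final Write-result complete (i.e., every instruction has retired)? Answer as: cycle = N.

  I1 | 1 | 2 | 4 | 5
  I2 | 2 | 3 | 8 | 9
  I3 | 10 | 11 | 13 | 14   WAW R5: wait I2 write@9
  I4 | 15 | 16 | 18 | 19   struct: A1 busy until I3 writes@14
  I5 | 16 | 20 | 25 | 26   RAW R6: wait I4 write@19

cycle = 26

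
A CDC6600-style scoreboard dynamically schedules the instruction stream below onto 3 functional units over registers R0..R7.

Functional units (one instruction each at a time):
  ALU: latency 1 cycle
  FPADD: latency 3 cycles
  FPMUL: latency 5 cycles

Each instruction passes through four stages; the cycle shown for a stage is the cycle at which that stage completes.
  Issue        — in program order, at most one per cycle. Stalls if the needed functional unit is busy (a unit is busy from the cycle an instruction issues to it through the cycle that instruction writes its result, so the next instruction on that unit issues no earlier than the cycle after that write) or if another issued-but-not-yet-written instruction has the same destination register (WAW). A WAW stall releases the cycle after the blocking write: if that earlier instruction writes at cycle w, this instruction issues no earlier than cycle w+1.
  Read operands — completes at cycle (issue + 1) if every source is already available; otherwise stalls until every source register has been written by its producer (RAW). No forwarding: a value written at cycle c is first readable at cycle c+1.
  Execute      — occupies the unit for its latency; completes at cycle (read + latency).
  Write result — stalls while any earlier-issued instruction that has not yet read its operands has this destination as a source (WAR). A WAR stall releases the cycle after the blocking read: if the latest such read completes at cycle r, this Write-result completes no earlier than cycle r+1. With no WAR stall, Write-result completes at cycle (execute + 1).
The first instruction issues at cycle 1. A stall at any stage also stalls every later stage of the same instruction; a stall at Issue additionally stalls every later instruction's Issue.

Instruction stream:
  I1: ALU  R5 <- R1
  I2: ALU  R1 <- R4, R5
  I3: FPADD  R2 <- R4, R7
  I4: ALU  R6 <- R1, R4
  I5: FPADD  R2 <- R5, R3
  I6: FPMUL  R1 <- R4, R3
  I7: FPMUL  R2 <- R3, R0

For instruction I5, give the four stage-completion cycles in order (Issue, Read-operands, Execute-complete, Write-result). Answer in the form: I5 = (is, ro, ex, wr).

I5 = (12, 13, 16, 17)

[1] I1 dispatched to ALU
[2] I1 operands ready
[3] I1 complete
[4] R5←I1
[5] I2 dispatched to ALU
[6] I2 operands ready · I3 dispatched to FPADD
[7] I2 complete · I3 operands ready
[8] R1←I2
[9] I4 dispatched to ALU
[10] I3 complete · I4 operands ready
[11] R2←I3 · I4 complete
[12] R6←I4 · I5 dispatched to FPADD
[13] I5 operands ready · I6 dispatched to FPMUL
[14] I6 operands ready
[16] I5 complete
[17] R2←I5
[19] I6 complete
[20] R1←I6
[21] I7 dispatched to FPMUL
[22] I7 operands ready
[27] I7 complete
[28] R2←I7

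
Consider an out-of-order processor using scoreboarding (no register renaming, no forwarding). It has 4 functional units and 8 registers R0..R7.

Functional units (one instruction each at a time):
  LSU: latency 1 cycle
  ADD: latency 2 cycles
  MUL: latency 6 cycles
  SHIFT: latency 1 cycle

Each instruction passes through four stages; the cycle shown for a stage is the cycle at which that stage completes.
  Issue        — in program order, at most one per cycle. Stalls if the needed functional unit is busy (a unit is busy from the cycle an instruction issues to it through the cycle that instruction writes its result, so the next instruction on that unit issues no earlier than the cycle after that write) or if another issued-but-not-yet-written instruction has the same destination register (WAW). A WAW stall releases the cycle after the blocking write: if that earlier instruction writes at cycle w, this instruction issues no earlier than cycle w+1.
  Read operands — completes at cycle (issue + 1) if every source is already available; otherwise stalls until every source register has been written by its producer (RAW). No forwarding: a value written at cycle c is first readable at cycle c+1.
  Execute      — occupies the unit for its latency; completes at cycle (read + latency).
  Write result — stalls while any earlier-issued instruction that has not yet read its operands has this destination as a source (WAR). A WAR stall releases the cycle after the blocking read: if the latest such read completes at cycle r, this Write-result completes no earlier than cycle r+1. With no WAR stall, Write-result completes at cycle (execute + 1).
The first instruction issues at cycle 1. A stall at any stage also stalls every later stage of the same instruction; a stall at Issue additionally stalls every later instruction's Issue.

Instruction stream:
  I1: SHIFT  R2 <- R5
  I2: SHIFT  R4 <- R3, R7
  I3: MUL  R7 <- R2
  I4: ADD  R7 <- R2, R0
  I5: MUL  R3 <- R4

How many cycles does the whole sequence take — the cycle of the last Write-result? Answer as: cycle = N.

cycle = 24

[1] I1 dispatched to SHIFT
[2] I1 operands ready
[3] I1 complete
[4] R2←I1
[5] I2 dispatched to SHIFT
[6] I2 operands ready · I3 dispatched to MUL
[7] I2 complete · I3 operands ready
[8] R4←I2
[13] I3 complete
[14] R7←I3
[15] I4 dispatched to ADD
[16] I4 operands ready · I5 dispatched to MUL
[17] I5 operands ready
[18] I4 complete
[19] R7←I4
[23] I5 complete
[24] R3←I5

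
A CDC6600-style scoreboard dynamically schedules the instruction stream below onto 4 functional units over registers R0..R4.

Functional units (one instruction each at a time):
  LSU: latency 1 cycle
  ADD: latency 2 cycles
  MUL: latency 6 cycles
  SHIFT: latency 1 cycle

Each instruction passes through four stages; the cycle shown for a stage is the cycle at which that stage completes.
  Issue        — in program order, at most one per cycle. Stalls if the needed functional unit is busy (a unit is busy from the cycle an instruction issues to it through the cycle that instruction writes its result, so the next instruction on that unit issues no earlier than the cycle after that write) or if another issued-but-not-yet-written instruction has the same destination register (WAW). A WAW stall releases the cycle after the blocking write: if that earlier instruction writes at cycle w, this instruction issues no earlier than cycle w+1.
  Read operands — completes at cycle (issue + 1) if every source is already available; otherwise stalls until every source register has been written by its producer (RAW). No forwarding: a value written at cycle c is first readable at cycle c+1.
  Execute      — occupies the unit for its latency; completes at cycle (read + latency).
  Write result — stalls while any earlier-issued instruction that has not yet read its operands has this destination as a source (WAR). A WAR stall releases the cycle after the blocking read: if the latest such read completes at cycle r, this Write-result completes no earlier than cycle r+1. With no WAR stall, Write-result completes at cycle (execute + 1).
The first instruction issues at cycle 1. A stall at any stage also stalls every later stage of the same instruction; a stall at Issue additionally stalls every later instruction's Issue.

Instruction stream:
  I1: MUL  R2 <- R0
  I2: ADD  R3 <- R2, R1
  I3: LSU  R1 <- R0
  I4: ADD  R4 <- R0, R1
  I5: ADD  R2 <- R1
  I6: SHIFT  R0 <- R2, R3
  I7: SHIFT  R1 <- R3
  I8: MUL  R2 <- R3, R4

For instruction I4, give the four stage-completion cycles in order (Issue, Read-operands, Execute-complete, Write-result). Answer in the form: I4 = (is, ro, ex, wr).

I4 = (14, 15, 17, 18)

t=1  I1→MUL
t=2  I1 RO | I2→ADD
t=3  I3→LSU
t=4  I3 RO
t=5  I3 EX
t=8  I1 EX
t=9  I1 WR R2
t=10  I2 RO
t=11  I3 WR R1
t=12  I2 EX
t=13  I2 WR R3
t=14  I4→ADD
t=15  I4 RO
t=17  I4 EX
t=18  I4 WR R4
t=19  I5→ADD
t=20  I5 RO | I6→SHIFT
t=22  I5 EX
t=23  I5 WR R2
t=24  I6 RO
t=25  I6 EX
t=26  I6 WR R0
t=27  I7→SHIFT
t=28  I7 RO | I8→MUL
t=29  I7 EX | I8 RO
t=30  I7 WR R1
t=35  I8 EX
t=36  I8 WR R2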